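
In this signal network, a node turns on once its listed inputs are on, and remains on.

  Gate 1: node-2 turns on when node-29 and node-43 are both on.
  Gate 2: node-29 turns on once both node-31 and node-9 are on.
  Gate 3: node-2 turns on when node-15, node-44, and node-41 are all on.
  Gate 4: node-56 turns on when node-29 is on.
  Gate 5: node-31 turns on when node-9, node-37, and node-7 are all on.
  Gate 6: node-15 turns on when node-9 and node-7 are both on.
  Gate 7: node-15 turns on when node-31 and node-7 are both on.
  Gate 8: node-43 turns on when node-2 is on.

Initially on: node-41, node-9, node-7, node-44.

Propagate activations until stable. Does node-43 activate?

Gate 6: node-9 and node-7 on → node-15 on.
node-15, node-44, and node-41 are on, so node-2 turns on (Gate 3).
node-2 is on, so node-43 turns on (Gate 8).

Yes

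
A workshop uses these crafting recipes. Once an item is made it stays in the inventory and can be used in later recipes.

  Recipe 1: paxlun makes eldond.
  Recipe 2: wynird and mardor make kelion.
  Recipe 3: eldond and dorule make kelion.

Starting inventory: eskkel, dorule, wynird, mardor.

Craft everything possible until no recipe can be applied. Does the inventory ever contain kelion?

Yes

Using Recipe 2, wynird and mardor make kelion.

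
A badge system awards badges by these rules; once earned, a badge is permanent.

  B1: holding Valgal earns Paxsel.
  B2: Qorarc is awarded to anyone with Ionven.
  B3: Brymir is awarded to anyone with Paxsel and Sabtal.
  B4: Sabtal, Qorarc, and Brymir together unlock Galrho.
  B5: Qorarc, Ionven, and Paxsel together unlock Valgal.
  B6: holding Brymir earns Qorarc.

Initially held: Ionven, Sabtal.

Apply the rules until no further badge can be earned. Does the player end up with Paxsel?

Paxsel would need Valgal (B1), but Valgal is never earned.

No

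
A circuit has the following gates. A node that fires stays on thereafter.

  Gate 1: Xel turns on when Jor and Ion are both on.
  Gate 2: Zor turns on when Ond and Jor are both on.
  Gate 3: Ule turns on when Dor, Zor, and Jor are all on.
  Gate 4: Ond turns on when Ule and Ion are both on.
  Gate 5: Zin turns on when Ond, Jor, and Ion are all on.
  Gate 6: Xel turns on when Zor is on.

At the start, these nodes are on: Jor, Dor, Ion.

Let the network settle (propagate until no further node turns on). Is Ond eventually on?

No

Ond would need Ule and Ion (Gate 4), but Ule never turns on.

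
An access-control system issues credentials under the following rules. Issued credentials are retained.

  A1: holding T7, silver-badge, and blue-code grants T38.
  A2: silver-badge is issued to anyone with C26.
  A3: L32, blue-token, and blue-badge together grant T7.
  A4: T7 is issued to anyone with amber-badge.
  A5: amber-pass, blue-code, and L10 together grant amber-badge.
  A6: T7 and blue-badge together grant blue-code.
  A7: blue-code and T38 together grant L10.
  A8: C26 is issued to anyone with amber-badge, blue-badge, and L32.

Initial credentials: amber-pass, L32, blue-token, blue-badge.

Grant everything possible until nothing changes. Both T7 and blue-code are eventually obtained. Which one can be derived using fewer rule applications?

T7

T7: Holding L32, blue-token, and blue-badge grants T7 (A3). [1 rule application]
blue-code: Holding L32, blue-token, and blue-badge grants T7 (A3). Holding T7 and blue-badge grants blue-code (A6). [2 rule applications]
T7 needs fewer.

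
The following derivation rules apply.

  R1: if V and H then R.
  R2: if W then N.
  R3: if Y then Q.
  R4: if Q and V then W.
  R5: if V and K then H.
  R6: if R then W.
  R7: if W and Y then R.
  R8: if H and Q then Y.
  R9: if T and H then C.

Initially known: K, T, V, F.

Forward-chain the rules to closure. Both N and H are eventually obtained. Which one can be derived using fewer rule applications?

H: From V and K, R5 gives H. [1 rule application]
N: From V and K, R5 gives H. From V and H, R1 gives R. From R, R6 gives W. From W, R2 gives N. [4 rule applications]
H needs fewer.

H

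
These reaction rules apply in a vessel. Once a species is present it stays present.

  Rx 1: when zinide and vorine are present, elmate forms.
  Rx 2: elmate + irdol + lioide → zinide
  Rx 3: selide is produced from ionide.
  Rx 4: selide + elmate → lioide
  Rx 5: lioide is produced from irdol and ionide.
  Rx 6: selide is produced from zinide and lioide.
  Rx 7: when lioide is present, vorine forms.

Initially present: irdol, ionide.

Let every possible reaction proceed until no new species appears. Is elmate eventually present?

elmate would need zinide and vorine (Rx 1), but zinide never forms.

No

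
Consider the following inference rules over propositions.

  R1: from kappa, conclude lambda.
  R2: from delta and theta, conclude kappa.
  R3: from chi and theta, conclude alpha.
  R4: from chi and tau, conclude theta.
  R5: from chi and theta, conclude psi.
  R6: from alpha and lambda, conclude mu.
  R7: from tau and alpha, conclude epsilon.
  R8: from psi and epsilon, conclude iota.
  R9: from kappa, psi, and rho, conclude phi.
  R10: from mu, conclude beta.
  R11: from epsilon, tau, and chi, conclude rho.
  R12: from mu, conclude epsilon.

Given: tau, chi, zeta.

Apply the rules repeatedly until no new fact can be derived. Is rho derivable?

Yes

chi and tau hold, so theta follows (R4).
chi and theta hold, so alpha follows (R3).
From tau and alpha, R7 gives epsilon.
epsilon, tau, and chi hold, so rho follows (R11).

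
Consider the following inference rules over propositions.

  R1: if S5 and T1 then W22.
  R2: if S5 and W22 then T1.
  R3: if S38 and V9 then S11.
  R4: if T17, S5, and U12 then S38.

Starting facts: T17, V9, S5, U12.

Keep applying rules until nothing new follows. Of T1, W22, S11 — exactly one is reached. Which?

S11

From T17, S5, and U12, R4 gives S38.
S38 and V9 hold, so S11 follows (R3).
W22 would need S5 and T1 (R1), but T1 is never established. T1 would need S5 and W22 (R2), but W22 is never established.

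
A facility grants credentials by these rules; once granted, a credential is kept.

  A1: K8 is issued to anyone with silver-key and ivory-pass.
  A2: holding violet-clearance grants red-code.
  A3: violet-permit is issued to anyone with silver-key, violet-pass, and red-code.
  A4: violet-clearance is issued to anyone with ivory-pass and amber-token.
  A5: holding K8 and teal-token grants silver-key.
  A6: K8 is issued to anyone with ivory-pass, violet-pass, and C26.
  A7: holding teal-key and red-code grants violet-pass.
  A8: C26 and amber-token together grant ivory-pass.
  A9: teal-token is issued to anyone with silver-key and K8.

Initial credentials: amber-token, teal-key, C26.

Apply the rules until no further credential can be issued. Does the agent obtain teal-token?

teal-token would need silver-key and K8 (A9), but silver-key is never granted.

No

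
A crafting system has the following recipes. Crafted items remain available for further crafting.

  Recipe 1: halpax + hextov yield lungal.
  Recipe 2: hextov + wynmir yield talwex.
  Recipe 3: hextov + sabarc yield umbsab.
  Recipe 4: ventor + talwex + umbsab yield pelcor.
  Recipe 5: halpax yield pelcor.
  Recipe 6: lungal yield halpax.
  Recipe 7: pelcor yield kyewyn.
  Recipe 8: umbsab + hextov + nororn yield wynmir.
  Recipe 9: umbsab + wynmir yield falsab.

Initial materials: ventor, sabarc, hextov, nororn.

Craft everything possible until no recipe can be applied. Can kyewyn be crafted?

Using Recipe 3, hextov and sabarc make umbsab.
umbsab + hextov + nororn → wynmir (Recipe 8).
Using Recipe 2, hextov and wynmir make talwex.
ventor + talwex + umbsab → pelcor (Recipe 4).
Using Recipe 7, pelcor makes kyewyn.

Yes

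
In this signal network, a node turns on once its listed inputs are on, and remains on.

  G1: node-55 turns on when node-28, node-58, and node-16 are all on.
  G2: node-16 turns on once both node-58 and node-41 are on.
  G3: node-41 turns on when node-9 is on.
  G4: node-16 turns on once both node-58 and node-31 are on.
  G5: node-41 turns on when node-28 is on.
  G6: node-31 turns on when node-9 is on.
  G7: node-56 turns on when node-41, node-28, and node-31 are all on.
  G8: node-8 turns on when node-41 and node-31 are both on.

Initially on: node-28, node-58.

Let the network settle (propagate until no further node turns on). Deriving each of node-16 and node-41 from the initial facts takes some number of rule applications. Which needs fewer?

node-41: node-28 is on, so node-41 turns on (G5). [1 rule application]
node-16: node-28 is on, so node-41 turns on (G5). node-58 and node-41 are on, so node-16 turns on (G2). [2 rule applications]
node-41 needs fewer.

node-41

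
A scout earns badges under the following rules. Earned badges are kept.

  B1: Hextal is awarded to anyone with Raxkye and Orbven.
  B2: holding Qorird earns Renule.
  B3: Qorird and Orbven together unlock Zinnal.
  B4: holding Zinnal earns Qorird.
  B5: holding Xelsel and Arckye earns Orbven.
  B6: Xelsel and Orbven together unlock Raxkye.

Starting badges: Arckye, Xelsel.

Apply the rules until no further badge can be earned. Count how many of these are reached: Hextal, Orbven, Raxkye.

With Xelsel and Arckye, Orbven is earned (B5).
With Xelsel and Orbven, Raxkye is earned (B6).
With Raxkye and Orbven, Hextal is earned (B1).
Hextal: reached.
Orbven: reached.
Raxkye: reached.
All 3 are reached.

3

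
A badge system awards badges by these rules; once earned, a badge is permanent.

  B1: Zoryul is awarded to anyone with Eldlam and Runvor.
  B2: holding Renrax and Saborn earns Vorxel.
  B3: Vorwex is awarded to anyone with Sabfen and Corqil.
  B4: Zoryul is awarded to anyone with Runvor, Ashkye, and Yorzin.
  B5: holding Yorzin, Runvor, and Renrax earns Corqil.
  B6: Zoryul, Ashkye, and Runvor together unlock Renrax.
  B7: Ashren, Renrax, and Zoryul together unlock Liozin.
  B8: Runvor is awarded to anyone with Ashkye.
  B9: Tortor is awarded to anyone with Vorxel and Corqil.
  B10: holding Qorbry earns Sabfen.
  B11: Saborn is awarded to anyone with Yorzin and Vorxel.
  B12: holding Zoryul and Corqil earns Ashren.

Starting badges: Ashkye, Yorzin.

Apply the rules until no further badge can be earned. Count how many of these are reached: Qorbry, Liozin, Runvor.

2

With Ashkye, Runvor is earned (B8).
With Runvor, Ashkye, and Yorzin, Zoryul is earned (B4).
With Zoryul, Ashkye, and Runvor, Renrax is earned (B6).
With Yorzin, Runvor, and Renrax, Corqil is earned (B5).
With Zoryul and Corqil, Ashren is earned (B12).
With Ashren, Renrax, and Zoryul, Liozin is earned (B7).
No rule produces Qorbry, and it is not given.
Liozin: reached.
Runvor: reached.
Reached: Liozin and Runvor — 2 of the 3.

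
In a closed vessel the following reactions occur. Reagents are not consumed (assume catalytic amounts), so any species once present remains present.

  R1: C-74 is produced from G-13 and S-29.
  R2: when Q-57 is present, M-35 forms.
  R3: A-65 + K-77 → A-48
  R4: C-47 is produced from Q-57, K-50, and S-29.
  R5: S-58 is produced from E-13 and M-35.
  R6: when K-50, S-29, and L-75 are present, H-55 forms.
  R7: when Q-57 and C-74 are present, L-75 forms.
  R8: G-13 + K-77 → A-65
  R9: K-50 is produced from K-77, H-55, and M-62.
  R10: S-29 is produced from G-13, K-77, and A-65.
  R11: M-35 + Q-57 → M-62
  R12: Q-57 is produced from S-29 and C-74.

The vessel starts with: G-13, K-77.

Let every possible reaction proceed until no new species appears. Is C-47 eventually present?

No

C-47 would need Q-57, K-50, and S-29 (R4), but K-50 never forms.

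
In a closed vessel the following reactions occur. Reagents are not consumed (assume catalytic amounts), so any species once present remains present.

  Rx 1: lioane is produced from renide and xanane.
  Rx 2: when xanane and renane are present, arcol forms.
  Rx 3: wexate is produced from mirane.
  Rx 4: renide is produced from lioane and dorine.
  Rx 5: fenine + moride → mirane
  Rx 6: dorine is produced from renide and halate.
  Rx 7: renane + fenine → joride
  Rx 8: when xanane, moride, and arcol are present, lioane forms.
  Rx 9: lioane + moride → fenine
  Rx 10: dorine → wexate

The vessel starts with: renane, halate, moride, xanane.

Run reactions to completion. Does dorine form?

No

dorine would need renide and halate (Rx 6), but renide never forms.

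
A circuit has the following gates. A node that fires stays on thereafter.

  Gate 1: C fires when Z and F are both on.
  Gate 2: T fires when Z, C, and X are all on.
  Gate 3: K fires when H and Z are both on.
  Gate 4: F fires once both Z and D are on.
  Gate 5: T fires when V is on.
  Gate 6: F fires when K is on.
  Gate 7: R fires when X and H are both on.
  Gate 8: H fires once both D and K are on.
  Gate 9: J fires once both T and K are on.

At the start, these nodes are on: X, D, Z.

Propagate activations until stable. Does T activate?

Yes

Gate 4: Z and D on → F on.
Gate 1: Z and F on → C on.
Gate 2: Z, C, and X on → T on.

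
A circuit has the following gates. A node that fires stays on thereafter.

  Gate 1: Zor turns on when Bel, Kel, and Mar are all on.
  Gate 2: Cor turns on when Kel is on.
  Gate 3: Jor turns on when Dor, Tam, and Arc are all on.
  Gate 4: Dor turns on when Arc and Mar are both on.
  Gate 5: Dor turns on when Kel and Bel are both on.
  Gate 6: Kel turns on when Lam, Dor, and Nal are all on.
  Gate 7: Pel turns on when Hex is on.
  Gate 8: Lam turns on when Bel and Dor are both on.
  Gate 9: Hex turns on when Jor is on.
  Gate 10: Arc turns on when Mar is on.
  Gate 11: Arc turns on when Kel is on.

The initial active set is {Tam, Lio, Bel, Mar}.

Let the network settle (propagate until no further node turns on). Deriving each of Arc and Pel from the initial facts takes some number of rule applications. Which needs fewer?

Arc: Mar is on, so Arc turns on (Gate 10). [1 rule application]
Pel: Mar is on, so Arc turns on (Gate 10). Arc and Mar are on, so Dor turns on (Gate 4). Gate 3: Dor, Tam, and Arc on → Jor on. Gate 9: Jor on → Hex on. Gate 7: Hex on → Pel on. [5 rule applications]
Arc needs fewer.

Arc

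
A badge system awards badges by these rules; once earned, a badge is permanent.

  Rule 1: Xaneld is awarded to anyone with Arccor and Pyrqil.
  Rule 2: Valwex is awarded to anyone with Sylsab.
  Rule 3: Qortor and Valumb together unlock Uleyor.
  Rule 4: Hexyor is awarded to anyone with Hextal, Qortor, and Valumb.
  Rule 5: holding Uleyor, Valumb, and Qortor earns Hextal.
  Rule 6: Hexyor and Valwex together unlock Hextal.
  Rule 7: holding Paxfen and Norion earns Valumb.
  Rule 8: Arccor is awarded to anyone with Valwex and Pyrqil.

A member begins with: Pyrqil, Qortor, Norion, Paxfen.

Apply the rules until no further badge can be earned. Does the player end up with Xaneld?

No

Xaneld would need Arccor and Pyrqil (Rule 1), but Arccor is never earned.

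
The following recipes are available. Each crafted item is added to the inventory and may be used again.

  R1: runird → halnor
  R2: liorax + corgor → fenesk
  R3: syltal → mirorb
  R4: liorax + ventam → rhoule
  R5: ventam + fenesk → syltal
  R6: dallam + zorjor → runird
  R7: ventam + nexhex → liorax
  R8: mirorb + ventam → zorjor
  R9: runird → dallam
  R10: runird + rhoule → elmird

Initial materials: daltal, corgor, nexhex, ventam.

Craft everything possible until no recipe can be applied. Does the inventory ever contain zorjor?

ventam + nexhex → liorax (R7).
Using R2, liorax and corgor make fenesk.
ventam + fenesk → syltal (R5).
Using R3, syltal makes mirorb.
Using R8, mirorb and ventam make zorjor.

Yes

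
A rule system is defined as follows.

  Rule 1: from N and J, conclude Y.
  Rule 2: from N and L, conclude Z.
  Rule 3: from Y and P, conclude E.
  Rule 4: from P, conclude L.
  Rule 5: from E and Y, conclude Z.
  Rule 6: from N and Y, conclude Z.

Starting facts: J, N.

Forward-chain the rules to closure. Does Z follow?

N and J hold, so Y follows (Rule 1).
From N and Y, Rule 6 gives Z.

Yes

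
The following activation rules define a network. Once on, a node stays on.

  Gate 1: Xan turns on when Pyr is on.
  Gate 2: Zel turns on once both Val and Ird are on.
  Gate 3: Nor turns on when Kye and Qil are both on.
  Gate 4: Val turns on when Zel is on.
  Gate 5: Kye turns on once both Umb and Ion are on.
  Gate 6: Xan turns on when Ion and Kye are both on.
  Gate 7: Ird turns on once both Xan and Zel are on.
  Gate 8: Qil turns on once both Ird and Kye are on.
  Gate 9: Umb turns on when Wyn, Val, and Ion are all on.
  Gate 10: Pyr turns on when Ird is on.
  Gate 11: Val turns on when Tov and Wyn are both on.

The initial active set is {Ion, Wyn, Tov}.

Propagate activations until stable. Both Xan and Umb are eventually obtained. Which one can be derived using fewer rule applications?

Umb

Umb: Tov and Wyn are on, so Val turns on (Gate 11). Gate 9: Wyn, Val, and Ion on → Umb on. [2 rule applications]
Xan: Gate 11: Tov and Wyn on → Val on. Gate 9: Wyn, Val, and Ion on → Umb on. Gate 5: Umb and Ion on → Kye on. Ion and Kye are on, so Xan turns on (Gate 6). [4 rule applications]
Umb needs fewer.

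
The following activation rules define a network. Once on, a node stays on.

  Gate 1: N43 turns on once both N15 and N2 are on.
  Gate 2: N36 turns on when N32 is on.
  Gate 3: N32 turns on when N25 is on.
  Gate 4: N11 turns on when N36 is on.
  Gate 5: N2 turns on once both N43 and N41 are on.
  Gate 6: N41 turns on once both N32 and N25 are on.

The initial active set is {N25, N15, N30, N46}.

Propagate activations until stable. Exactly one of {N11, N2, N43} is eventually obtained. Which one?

N11

Gate 3: N25 on → N32 on.
N32 is on, so N36 turns on (Gate 2).
Gate 4: N36 on → N11 on.
N43 would need N15 and N2 (Gate 1), but N2 never turns on. N2 would need N43 and N41 (Gate 5), but N43 never turns on.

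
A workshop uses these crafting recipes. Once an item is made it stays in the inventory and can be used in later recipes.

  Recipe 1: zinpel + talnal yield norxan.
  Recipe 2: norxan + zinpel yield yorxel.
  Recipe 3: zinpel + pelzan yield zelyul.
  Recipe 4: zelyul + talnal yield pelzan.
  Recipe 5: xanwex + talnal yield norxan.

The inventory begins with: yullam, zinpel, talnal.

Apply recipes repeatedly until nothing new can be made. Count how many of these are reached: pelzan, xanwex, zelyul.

0

pelzan would need zelyul and talnal (Recipe 4), but zelyul is never obtained.
No rule produces xanwex, and it is not given.
zelyul would need zinpel and pelzan (Recipe 3), but pelzan is never obtained.
None of the 3 are reached.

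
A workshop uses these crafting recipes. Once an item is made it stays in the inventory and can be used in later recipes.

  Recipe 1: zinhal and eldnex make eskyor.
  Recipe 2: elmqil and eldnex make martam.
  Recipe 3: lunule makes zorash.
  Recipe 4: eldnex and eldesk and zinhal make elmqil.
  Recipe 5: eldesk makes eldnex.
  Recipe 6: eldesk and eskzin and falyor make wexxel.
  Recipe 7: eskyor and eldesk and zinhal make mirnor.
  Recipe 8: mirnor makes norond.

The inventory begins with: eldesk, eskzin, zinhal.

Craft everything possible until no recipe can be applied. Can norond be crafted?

Yes

Using Recipe 5, eldesk makes eldnex.
Using Recipe 1, zinhal and eldnex make eskyor.
Using Recipe 7, eskyor, eldesk, and zinhal make mirnor.
Using Recipe 8, mirnor makes norond.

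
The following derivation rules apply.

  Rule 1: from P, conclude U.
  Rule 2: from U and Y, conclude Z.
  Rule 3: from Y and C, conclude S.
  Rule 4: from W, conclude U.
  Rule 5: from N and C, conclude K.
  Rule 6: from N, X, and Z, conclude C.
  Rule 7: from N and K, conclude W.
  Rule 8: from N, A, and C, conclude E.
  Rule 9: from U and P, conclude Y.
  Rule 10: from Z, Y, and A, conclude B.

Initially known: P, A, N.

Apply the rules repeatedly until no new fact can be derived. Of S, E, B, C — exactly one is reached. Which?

P holds, so U follows (Rule 1).
From U and P, Rule 9 gives Y.
From U and Y, Rule 2 gives Z.
From Z, Y, and A, Rule 10 gives B.
S would need Y and C (Rule 3), but C is never established. C would need N, X, and Z (Rule 6), but X is never established. E would need N, A, and C (Rule 8), but C is never established.

B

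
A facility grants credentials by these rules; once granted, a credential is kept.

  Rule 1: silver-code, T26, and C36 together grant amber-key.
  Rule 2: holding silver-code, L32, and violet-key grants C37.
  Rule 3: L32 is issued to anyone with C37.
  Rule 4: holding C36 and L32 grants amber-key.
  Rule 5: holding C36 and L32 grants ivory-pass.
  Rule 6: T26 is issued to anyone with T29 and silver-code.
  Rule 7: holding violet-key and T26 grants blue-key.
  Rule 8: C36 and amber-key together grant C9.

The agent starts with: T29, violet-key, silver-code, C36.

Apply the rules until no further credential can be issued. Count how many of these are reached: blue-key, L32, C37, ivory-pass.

1

Holding T29 and silver-code grants T26 (Rule 6).
Holding violet-key and T26 grants blue-key (Rule 7).
blue-key: reached.
L32 would need C37 (Rule 3), but C37 is never granted.
C37 would need silver-code, L32, and violet-key (Rule 2), but L32 is never granted.
ivory-pass would need C36 and L32 (Rule 5), but L32 is never granted.
Reached: blue-key — 1 of the 4.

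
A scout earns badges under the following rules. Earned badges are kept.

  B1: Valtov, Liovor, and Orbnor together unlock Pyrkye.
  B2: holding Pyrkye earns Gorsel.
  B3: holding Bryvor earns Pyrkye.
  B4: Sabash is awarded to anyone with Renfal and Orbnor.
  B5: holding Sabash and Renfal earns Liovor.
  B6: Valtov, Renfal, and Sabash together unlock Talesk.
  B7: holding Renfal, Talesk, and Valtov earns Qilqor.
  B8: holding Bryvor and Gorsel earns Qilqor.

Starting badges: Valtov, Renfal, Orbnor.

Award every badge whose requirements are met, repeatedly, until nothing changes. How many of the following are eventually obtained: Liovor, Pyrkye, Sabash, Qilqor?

4

With Renfal and Orbnor, Sabash is earned (B4).
With Valtov, Renfal, and Sabash, Talesk is earned (B6).
With Sabash and Renfal, Liovor is earned (B5).
With Renfal, Talesk, and Valtov, Qilqor is earned (B7).
With Valtov, Liovor, and Orbnor, Pyrkye is earned (B1).
Liovor: reached.
Pyrkye: reached.
Sabash: reached.
Qilqor: reached.
All 4 are reached.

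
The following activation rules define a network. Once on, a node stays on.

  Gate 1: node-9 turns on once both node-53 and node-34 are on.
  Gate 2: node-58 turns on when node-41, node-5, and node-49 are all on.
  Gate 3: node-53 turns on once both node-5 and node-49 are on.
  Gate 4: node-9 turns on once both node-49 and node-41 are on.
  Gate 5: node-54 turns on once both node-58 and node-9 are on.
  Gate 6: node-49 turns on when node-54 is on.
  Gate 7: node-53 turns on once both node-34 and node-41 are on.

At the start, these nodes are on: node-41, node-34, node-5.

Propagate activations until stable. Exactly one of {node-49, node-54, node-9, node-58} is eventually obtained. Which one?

node-9

Gate 7: node-34 and node-41 on → node-53 on.
Gate 1: node-53 and node-34 on → node-9 on.
node-54 would need node-58 and node-9 (Gate 5), but node-58 never turns on. node-49 would need node-54 (Gate 6), but node-54 never turns on. node-58 would need node-41, node-5, and node-49 (Gate 2), but node-49 never turns on.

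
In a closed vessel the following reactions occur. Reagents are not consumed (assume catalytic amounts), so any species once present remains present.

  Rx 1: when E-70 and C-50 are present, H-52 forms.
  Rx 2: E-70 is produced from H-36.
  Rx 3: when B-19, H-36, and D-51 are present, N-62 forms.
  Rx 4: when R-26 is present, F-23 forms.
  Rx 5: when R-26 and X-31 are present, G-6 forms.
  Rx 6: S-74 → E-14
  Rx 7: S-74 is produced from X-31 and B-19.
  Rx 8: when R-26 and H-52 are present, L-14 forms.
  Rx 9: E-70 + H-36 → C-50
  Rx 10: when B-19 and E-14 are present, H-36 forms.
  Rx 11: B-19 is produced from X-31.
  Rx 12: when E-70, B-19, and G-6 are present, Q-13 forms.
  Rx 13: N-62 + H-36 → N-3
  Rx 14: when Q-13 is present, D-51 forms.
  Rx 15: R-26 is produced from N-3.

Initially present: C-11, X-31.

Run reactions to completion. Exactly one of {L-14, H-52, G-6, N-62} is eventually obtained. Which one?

X-31 present → B-19 forms (Rx 11).
X-31 and B-19 present → S-74 forms (Rx 7).
S-74 present → E-14 forms (Rx 6).
B-19 and E-14 present → H-36 forms (Rx 10).
H-36 present → E-70 forms (Rx 2).
E-70 and H-36 present → C-50 forms (Rx 9).
E-70 and C-50 present → H-52 forms (Rx 1).
N-62 would need B-19, H-36, and D-51 (Rx 3), but D-51 never forms. G-6 would need R-26 and X-31 (Rx 5), but R-26 never forms. L-14 would need R-26 and H-52 (Rx 8), but R-26 never forms.

H-52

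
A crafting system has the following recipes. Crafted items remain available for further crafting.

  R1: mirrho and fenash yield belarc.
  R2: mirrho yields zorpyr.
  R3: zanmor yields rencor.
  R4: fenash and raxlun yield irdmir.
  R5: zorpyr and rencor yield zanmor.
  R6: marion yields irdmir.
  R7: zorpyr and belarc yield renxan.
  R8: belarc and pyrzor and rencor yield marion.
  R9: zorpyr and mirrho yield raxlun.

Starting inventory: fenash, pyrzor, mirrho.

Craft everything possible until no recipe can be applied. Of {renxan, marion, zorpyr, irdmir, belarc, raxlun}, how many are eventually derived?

Using R2, mirrho makes zorpyr.
mirrho and fenash → belarc (R1).
Using R7, zorpyr and belarc make renxan.
Using R9, zorpyr and mirrho make raxlun.
Using R4, fenash and raxlun make irdmir.
renxan: reached.
marion would need belarc, pyrzor, and rencor (R8), but rencor is never obtained.
zorpyr: reached.
irdmir: reached.
belarc: reached.
raxlun: reached.
Reached: renxan, zorpyr, irdmir, belarc, and raxlun — 5 of the 6.

5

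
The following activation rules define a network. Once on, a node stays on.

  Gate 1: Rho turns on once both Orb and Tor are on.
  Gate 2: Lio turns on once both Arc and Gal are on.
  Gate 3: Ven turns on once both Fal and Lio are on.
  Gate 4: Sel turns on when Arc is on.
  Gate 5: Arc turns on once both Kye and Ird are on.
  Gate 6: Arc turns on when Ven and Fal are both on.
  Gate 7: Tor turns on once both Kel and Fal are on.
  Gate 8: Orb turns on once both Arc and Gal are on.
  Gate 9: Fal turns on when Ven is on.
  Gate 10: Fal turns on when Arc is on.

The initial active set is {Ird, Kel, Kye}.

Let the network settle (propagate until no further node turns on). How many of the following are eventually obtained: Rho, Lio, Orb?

Rho would need Orb and Tor (Gate 1), but Orb never turns on.
Lio would need Arc and Gal (Gate 2), but Gal never turns on.
Orb would need Arc and Gal (Gate 8), but Gal never turns on.
None of the 3 are reached.

0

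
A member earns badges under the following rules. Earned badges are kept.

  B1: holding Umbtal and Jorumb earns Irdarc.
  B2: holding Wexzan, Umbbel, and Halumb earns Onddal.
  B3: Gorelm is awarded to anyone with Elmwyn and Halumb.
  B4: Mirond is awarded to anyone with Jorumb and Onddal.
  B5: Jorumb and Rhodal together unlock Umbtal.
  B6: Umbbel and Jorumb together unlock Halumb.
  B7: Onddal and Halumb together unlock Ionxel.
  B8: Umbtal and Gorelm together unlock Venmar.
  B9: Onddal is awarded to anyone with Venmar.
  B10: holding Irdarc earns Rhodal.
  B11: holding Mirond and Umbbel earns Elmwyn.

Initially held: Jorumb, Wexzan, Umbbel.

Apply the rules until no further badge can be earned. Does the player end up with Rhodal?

Rhodal would need Irdarc (B10), but Irdarc is never earned.

No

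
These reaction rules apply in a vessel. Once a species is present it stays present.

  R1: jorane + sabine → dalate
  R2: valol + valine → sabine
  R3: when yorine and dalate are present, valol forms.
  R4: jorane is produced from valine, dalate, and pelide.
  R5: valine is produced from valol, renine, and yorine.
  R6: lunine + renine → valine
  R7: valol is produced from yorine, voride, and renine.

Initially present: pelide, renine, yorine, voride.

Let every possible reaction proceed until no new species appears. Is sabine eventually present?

Yes

yorine, voride, and renine present → valol forms (R7).
valol, renine, and yorine present → valine forms (R5).
valol and valine present → sabine forms (R2).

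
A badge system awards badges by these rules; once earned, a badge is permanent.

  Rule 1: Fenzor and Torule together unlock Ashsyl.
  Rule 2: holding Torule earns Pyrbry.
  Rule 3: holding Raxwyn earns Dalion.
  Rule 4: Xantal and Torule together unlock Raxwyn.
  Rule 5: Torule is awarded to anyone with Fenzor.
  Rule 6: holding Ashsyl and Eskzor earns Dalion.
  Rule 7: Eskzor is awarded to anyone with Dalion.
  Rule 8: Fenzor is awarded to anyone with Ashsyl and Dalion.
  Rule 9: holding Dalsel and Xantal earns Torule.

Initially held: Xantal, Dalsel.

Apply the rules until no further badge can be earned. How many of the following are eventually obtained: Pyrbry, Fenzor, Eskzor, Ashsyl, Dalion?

With Dalsel and Xantal, Torule is earned (Rule 9).
With Torule, Pyrbry is earned (Rule 2).
With Xantal and Torule, Raxwyn is earned (Rule 4).
With Raxwyn, Dalion is earned (Rule 3).
With Dalion, Eskzor is earned (Rule 7).
Pyrbry: reached.
Fenzor would need Ashsyl and Dalion (Rule 8), but Ashsyl is never earned.
Eskzor: reached.
Ashsyl would need Fenzor and Torule (Rule 1), but Fenzor is never earned.
Dalion: reached.
Reached: Pyrbry, Eskzor, and Dalion — 3 of the 5.

3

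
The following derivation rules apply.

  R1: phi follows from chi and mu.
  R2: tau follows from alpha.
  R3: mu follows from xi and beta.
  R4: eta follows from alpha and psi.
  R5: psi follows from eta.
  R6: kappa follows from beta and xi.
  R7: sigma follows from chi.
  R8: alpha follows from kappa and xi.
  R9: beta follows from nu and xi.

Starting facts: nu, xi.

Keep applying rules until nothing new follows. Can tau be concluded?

From nu and xi, R9 gives beta.
beta and xi hold, so kappa follows (R6).
From kappa and xi, R8 gives alpha.
From alpha, R2 gives tau.

Yes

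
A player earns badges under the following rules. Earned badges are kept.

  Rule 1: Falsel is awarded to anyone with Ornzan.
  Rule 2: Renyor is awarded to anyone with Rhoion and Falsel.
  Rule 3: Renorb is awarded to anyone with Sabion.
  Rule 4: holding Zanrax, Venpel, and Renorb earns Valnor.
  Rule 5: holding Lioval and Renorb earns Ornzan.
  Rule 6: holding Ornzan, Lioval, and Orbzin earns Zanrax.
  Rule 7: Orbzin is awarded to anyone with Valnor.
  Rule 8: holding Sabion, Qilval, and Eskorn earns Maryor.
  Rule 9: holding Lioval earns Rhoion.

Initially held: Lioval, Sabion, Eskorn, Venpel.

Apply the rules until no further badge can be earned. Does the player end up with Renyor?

Yes

With Sabion, Renorb is earned (Rule 3).
With Lioval, Rhoion is earned (Rule 9).
With Lioval and Renorb, Ornzan is earned (Rule 5).
With Ornzan, Falsel is earned (Rule 1).
With Rhoion and Falsel, Renyor is earned (Rule 2).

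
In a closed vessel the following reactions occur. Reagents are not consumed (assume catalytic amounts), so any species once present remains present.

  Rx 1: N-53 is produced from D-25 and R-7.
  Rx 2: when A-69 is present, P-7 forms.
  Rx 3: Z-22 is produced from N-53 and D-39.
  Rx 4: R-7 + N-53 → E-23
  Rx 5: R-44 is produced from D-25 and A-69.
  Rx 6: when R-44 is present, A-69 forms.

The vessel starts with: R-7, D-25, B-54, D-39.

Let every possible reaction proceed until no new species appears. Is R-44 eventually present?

No

R-44 would need D-25 and A-69 (Rx 5), but A-69 never forms.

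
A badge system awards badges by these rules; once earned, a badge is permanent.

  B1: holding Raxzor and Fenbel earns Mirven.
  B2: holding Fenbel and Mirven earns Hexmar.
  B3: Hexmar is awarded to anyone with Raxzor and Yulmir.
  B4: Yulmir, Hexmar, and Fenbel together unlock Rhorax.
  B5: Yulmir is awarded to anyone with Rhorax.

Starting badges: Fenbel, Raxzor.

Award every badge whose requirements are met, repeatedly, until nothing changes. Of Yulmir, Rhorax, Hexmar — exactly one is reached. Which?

Hexmar

With Raxzor and Fenbel, Mirven is earned (B1).
With Fenbel and Mirven, Hexmar is earned (B2).
Yulmir would need Rhorax (B5), but Rhorax is never earned. Rhorax would need Yulmir, Hexmar, and Fenbel (B4), but Yulmir is never earned.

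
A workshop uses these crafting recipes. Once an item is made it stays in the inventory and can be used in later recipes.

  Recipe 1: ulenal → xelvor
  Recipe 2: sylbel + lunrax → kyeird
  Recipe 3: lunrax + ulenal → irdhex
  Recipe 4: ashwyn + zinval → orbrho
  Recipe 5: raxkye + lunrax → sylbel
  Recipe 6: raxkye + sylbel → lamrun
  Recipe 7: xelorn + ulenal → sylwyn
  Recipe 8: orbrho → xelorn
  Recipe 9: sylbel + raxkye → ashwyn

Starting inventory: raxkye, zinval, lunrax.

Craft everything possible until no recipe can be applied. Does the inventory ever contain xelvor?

xelvor would need ulenal (Recipe 1), but ulenal is never obtained.

No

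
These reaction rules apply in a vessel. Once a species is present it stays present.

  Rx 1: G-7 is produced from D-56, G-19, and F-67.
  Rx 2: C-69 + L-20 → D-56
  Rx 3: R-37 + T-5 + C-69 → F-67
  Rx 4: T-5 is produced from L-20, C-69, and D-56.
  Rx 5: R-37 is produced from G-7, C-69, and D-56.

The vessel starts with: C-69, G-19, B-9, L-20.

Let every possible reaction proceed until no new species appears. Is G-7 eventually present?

G-7 would need D-56, G-19, and F-67 (Rx 1), but F-67 never forms.

No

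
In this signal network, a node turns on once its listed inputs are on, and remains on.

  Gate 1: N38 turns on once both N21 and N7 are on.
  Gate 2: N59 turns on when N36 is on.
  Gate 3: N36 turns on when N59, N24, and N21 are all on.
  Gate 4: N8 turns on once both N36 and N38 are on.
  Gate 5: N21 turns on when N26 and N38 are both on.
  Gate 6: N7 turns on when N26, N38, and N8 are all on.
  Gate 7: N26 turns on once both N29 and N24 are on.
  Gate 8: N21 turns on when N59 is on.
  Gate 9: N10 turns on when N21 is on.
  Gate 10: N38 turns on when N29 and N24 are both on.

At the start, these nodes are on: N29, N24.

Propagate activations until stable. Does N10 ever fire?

Yes

N29 and N24 are on, so N38 turns on (Gate 10).
N29 and N24 are on, so N26 turns on (Gate 7).
Gate 5: N26 and N38 on → N21 on.
N21 is on, so N10 turns on (Gate 9).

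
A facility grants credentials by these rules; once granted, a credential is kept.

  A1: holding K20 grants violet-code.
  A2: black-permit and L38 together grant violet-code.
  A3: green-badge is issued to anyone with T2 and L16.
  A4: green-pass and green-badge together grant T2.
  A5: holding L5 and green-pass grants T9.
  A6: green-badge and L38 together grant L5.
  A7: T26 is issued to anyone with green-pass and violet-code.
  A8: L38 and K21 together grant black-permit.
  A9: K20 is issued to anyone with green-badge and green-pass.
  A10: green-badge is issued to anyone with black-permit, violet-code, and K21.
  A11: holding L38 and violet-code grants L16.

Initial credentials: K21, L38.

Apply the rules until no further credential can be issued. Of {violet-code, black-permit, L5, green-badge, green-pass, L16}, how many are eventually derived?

5

Holding L38 and K21 grants black-permit (A8).
Holding black-permit and L38 grants violet-code (A2).
Holding black-permit, violet-code, and K21 grants green-badge (A10).
Holding L38 and violet-code grants L16 (A11).
Holding green-badge and L38 grants L5 (A6).
violet-code: reached.
black-permit: reached.
L5: reached.
green-badge: reached.
No rule produces green-pass, and it is not given.
L16: reached.
Reached: violet-code, black-permit, L5, green-badge, and L16 — 5 of the 6.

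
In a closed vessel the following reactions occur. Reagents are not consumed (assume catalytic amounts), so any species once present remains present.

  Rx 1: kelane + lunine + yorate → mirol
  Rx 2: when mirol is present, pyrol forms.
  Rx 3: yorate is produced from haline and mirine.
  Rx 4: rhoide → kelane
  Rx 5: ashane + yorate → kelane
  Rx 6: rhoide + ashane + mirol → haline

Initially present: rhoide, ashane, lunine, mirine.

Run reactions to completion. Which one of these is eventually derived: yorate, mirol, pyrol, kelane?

rhoide present → kelane forms (Rx 4).
yorate would need haline and mirine (Rx 3), but haline never forms. mirol would need kelane, lunine, and yorate (Rx 1), but yorate never forms. pyrol would need mirol (Rx 2), but mirol never forms.

kelane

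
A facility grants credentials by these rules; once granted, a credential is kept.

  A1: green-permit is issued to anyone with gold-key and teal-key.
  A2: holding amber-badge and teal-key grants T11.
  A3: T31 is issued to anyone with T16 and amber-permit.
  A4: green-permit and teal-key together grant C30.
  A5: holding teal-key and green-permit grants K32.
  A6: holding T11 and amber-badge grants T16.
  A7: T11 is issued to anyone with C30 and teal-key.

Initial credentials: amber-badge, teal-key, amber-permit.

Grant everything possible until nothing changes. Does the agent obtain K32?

K32 would need teal-key and green-permit (A5), but green-permit is never granted.

No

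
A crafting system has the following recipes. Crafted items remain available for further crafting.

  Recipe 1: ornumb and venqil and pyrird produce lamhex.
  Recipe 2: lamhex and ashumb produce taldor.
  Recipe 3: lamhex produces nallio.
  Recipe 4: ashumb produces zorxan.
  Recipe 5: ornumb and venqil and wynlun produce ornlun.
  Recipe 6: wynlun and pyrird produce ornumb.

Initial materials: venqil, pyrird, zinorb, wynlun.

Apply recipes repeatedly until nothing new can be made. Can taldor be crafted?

taldor would need lamhex and ashumb (Recipe 2), but ashumb is never obtained.

No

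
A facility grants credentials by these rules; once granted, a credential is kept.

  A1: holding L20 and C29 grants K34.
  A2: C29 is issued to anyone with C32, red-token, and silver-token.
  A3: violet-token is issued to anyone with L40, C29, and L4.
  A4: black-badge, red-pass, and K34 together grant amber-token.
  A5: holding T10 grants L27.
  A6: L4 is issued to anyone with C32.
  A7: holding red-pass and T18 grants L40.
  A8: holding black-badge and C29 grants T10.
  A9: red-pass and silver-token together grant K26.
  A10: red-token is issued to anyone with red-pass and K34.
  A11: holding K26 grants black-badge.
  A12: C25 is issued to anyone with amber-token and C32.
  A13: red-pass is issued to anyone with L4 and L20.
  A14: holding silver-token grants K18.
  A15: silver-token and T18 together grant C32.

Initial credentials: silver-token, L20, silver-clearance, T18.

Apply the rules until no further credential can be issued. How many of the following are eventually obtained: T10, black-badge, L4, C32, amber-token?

3

Holding silver-token and T18 grants C32 (A15).
Holding C32 grants L4 (A6).
Holding L4 and L20 grants red-pass (A13).
Holding red-pass and silver-token grants K26 (A9).
Holding K26 grants black-badge (A11).
T10 would need black-badge and C29 (A8), but C29 is never granted.
black-badge: reached.
L4: reached.
C32: reached.
amber-token would need black-badge, red-pass, and K34 (A4), but K34 is never granted.
Reached: black-badge, L4, and C32 — 3 of the 5.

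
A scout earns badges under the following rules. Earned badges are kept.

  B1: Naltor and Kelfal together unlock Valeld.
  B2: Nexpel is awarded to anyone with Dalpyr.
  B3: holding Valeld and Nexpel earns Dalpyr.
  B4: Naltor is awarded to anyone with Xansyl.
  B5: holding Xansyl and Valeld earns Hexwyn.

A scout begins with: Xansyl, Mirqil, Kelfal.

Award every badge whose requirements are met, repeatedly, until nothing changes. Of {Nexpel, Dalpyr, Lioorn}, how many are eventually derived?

0

Nexpel would need Dalpyr (B2), but Dalpyr is never earned.
Dalpyr would need Valeld and Nexpel (B3), but Nexpel is never earned.
No rule produces Lioorn, and it is not given.
None of the 3 are reached.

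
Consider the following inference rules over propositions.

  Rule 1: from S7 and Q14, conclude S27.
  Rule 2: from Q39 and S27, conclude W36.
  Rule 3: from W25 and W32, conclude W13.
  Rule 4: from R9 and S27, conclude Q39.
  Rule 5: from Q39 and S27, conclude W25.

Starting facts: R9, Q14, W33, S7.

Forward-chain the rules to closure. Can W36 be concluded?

S7 and Q14 hold, so S27 follows (Rule 1).
From R9 and S27, Rule 4 gives Q39.
From Q39 and S27, Rule 2 gives W36.

Yes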